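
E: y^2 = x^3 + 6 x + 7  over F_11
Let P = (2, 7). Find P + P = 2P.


Doubling: s = (3 x1^2 + a) / (2 y1)
s = (3*2^2 + 6) / (2*7) mod 11 = 6
x3 = s^2 - 2 x1 mod 11 = 6^2 - 2*2 = 10
y3 = s (x1 - x3) - y1 mod 11 = 6 * (2 - 10) - 7 = 0

2P = (10, 0)


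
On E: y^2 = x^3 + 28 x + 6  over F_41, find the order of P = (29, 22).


Compute successive multiples of P until we hit O:
  1P = (29, 22)
  2P = (33, 7)
  3P = (11, 13)
  4P = (32, 38)
  5P = (13, 36)
  6P = (35, 14)
  7P = (38, 31)
  8P = (16, 32)
  ... (continuing to 17P)
  17P = O

ord(P) = 17


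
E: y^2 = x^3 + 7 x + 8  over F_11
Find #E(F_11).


For each x in F_11, count y with y^2 = x^3 + 7 x + 8 mod 11:
  x = 1: RHS = 5, y in [4, 7]  -> 2 point(s)
  x = 3: RHS = 1, y in [1, 10]  -> 2 point(s)
  x = 4: RHS = 1, y in [1, 10]  -> 2 point(s)
  x = 5: RHS = 3, y in [5, 6]  -> 2 point(s)
  x = 7: RHS = 4, y in [2, 9]  -> 2 point(s)
  x = 8: RHS = 4, y in [2, 9]  -> 2 point(s)
  x = 10: RHS = 0, y in [0]  -> 1 point(s)
Affine points: 13. Add the point at infinity: total = 14.

#E(F_11) = 14


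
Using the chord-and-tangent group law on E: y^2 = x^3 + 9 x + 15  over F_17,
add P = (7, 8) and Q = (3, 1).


P != Q, so use the chord formula.
s = (y2 - y1) / (x2 - x1) = (10) / (13) mod 17 = 6
x3 = s^2 - x1 - x2 mod 17 = 6^2 - 7 - 3 = 9
y3 = s (x1 - x3) - y1 mod 17 = 6 * (7 - 9) - 8 = 14

P + Q = (9, 14)


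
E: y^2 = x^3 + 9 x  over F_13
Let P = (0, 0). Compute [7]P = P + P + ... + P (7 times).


k = 7 = 111_2 (binary, LSB first: 111)
Double-and-add from P = (0, 0):
  bit 0 = 1: acc = O + (0, 0) = (0, 0)
  bit 1 = 1: acc = (0, 0) + O = (0, 0)
  bit 2 = 1: acc = (0, 0) + O = (0, 0)

7P = (0, 0)


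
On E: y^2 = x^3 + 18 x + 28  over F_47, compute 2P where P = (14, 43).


Doubling: s = (3 x1^2 + a) / (2 y1)
s = (3*14^2 + 18) / (2*43) mod 47 = 30
x3 = s^2 - 2 x1 mod 47 = 30^2 - 2*14 = 26
y3 = s (x1 - x3) - y1 mod 47 = 30 * (14 - 26) - 43 = 20

2P = (26, 20)


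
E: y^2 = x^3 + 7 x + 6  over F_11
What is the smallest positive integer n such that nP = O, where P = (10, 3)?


Compute successive multiples of P until we hit O:
  1P = (10, 3)
  2P = (6, 0)
  3P = (10, 8)
  4P = O

ord(P) = 4


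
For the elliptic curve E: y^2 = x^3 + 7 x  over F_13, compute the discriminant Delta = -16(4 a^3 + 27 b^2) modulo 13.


4 a^3 + 27 b^2 = 4*7^3 + 27*0^2 = 1372 + 0 = 1372
Delta = -16 * (1372) = -21952
Delta mod 13 = 5

Delta = 5 (mod 13)


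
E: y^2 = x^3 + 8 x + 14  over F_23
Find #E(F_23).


For each x in F_23, count y with y^2 = x^3 + 8 x + 14 mod 23:
  x = 1: RHS = 0, y in [0]  -> 1 point(s)
  x = 4: RHS = 18, y in [8, 15]  -> 2 point(s)
  x = 5: RHS = 18, y in [8, 15]  -> 2 point(s)
  x = 6: RHS = 2, y in [5, 18]  -> 2 point(s)
  x = 10: RHS = 13, y in [6, 17]  -> 2 point(s)
  x = 14: RHS = 18, y in [8, 15]  -> 2 point(s)
  x = 15: RHS = 13, y in [6, 17]  -> 2 point(s)
  x = 16: RHS = 6, y in [11, 12]  -> 2 point(s)
  x = 17: RHS = 3, y in [7, 16]  -> 2 point(s)
  x = 20: RHS = 9, y in [3, 20]  -> 2 point(s)
  x = 21: RHS = 13, y in [6, 17]  -> 2 point(s)
Affine points: 21. Add the point at infinity: total = 22.

#E(F_23) = 22


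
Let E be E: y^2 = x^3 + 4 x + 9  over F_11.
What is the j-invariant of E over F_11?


Delta = -16(4 a^3 + 27 b^2) mod 11 = 6
-1728 * (4 a)^3 = -1728 * (4*4)^3 mod 11 = 7
j = 7 * 6^(-1) mod 11 = 3

j = 3 (mod 11)


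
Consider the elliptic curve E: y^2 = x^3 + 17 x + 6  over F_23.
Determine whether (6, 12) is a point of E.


Check whether y^2 = x^3 + 17 x + 6 (mod 23) for (x, y) = (6, 12).
LHS: y^2 = 12^2 mod 23 = 6
RHS: x^3 + 17 x + 6 = 6^3 + 17*6 + 6 mod 23 = 2
LHS != RHS

No, not on the curve


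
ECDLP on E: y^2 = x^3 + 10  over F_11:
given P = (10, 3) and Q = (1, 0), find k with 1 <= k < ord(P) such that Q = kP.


Enumerate multiples of P until we hit Q = (1, 0):
  1P = (10, 3)
  2P = (5, 5)
  3P = (1, 0)
Match found at i = 3.

k = 3


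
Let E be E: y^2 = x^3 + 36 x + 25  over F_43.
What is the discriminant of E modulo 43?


4 a^3 + 27 b^2 = 4*36^3 + 27*25^2 = 186624 + 16875 = 203499
Delta = -16 * (203499) = -3255984
Delta mod 43 = 19

Delta = 19 (mod 43)


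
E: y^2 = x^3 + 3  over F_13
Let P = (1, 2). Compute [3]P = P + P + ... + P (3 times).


k = 3 = 11_2 (binary, LSB first: 11)
Double-and-add from P = (1, 2):
  bit 0 = 1: acc = O + (1, 2) = (1, 2)
  bit 1 = 1: acc = (1, 2) + (1, 11) = O

3P = O


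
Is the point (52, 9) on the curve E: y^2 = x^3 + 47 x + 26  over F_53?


Check whether y^2 = x^3 + 47 x + 26 (mod 53) for (x, y) = (52, 9).
LHS: y^2 = 9^2 mod 53 = 28
RHS: x^3 + 47 x + 26 = 52^3 + 47*52 + 26 mod 53 = 31
LHS != RHS

No, not on the curve


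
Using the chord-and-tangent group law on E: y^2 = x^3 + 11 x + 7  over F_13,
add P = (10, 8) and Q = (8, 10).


P != Q, so use the chord formula.
s = (y2 - y1) / (x2 - x1) = (2) / (11) mod 13 = 12
x3 = s^2 - x1 - x2 mod 13 = 12^2 - 10 - 8 = 9
y3 = s (x1 - x3) - y1 mod 13 = 12 * (10 - 9) - 8 = 4

P + Q = (9, 4)


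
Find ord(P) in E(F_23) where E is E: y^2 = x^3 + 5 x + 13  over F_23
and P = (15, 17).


Compute successive multiples of P until we hit O:
  1P = (15, 17)
  2P = (2, 13)
  3P = (8, 17)
  4P = (0, 6)
  5P = (16, 16)
  6P = (16, 7)
  7P = (0, 17)
  8P = (8, 6)
  ... (continuing to 11P)
  11P = O

ord(P) = 11


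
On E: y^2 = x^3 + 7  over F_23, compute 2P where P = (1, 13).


Doubling: s = (3 x1^2 + a) / (2 y1)
s = (3*1^2 + 0) / (2*13) mod 23 = 1
x3 = s^2 - 2 x1 mod 23 = 1^2 - 2*1 = 22
y3 = s (x1 - x3) - y1 mod 23 = 1 * (1 - 22) - 13 = 12

2P = (22, 12)


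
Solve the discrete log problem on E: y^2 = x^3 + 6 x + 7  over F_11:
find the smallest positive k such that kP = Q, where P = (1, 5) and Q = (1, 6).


Enumerate multiples of P until we hit Q = (1, 6):
  1P = (1, 5)
  2P = (2, 4)
  3P = (9, 3)
  4P = (10, 0)
  5P = (9, 8)
  6P = (2, 7)
  7P = (1, 6)
Match found at i = 7.

k = 7


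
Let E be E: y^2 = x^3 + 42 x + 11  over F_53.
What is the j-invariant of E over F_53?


Delta = -16(4 a^3 + 27 b^2) mod 53 = 52
-1728 * (4 a)^3 = -1728 * (4*42)^3 mod 53 = 45
j = 45 * 52^(-1) mod 53 = 8

j = 8 (mod 53)


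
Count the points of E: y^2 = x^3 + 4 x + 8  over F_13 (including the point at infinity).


For each x in F_13, count y with y^2 = x^3 + 4 x + 8 mod 13:
  x = 1: RHS = 0, y in [0]  -> 1 point(s)
  x = 4: RHS = 10, y in [6, 7]  -> 2 point(s)
  x = 5: RHS = 10, y in [6, 7]  -> 2 point(s)
  x = 6: RHS = 1, y in [1, 12]  -> 2 point(s)
  x = 12: RHS = 3, y in [4, 9]  -> 2 point(s)
Affine points: 9. Add the point at infinity: total = 10.

#E(F_13) = 10


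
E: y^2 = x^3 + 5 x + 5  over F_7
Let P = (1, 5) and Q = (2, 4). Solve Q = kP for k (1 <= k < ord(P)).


Enumerate multiples of P until we hit Q = (2, 4):
  1P = (1, 5)
  2P = (2, 4)
Match found at i = 2.

k = 2


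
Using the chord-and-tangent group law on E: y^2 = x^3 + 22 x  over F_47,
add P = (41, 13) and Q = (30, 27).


P != Q, so use the chord formula.
s = (y2 - y1) / (x2 - x1) = (14) / (36) mod 47 = 3
x3 = s^2 - x1 - x2 mod 47 = 3^2 - 41 - 30 = 32
y3 = s (x1 - x3) - y1 mod 47 = 3 * (41 - 32) - 13 = 14

P + Q = (32, 14)


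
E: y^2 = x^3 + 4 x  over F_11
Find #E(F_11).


For each x in F_11, count y with y^2 = x^3 + 4 x + 0 mod 11:
  x = 0: RHS = 0, y in [0]  -> 1 point(s)
  x = 1: RHS = 5, y in [4, 7]  -> 2 point(s)
  x = 2: RHS = 5, y in [4, 7]  -> 2 point(s)
  x = 4: RHS = 3, y in [5, 6]  -> 2 point(s)
  x = 6: RHS = 9, y in [3, 8]  -> 2 point(s)
  x = 8: RHS = 5, y in [4, 7]  -> 2 point(s)
Affine points: 11. Add the point at infinity: total = 12.

#E(F_11) = 12


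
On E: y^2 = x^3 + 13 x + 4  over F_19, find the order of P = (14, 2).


Compute successive multiples of P until we hit O:
  1P = (14, 2)
  2P = (0, 2)
  3P = (5, 17)
  4P = (7, 18)
  5P = (4, 5)
  6P = (18, 3)
  7P = (12, 8)
  8P = (2, 0)
  ... (continuing to 16P)
  16P = O

ord(P) = 16


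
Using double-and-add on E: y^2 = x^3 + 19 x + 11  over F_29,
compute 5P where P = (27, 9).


k = 5 = 101_2 (binary, LSB first: 101)
Double-and-add from P = (27, 9):
  bit 0 = 1: acc = O + (27, 9) = (27, 9)
  bit 1 = 0: acc unchanged = (27, 9)
  bit 2 = 1: acc = (27, 9) + (24, 20) = (14, 11)

5P = (14, 11)


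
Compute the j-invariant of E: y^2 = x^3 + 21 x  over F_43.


Delta = -16(4 a^3 + 27 b^2) mod 43 = 8
-1728 * (4 a)^3 = -1728 * (4*21)^3 mod 43 = 21
j = 21 * 8^(-1) mod 43 = 8

j = 8 (mod 43)


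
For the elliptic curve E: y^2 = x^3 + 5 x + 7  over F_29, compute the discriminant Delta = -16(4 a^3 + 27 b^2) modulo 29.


4 a^3 + 27 b^2 = 4*5^3 + 27*7^2 = 500 + 1323 = 1823
Delta = -16 * (1823) = -29168
Delta mod 29 = 6

Delta = 6 (mod 29)


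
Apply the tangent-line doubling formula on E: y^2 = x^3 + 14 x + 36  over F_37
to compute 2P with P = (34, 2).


Doubling: s = (3 x1^2 + a) / (2 y1)
s = (3*34^2 + 14) / (2*2) mod 37 = 1
x3 = s^2 - 2 x1 mod 37 = 1^2 - 2*34 = 7
y3 = s (x1 - x3) - y1 mod 37 = 1 * (34 - 7) - 2 = 25

2P = (7, 25)


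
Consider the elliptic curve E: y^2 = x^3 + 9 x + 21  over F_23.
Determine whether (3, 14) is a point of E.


Check whether y^2 = x^3 + 9 x + 21 (mod 23) for (x, y) = (3, 14).
LHS: y^2 = 14^2 mod 23 = 12
RHS: x^3 + 9 x + 21 = 3^3 + 9*3 + 21 mod 23 = 6
LHS != RHS

No, not on the curve


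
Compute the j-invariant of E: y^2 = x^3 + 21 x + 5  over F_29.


Delta = -16(4 a^3 + 27 b^2) mod 29 = 15
-1728 * (4 a)^3 = -1728 * (4*21)^3 mod 29 = 24
j = 24 * 15^(-1) mod 29 = 19

j = 19 (mod 29)


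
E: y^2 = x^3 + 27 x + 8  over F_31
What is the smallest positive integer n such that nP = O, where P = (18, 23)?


Compute successive multiples of P until we hit O:
  1P = (18, 23)
  2P = (5, 12)
  3P = (10, 10)
  4P = (10, 21)
  5P = (5, 19)
  6P = (18, 8)
  7P = O

ord(P) = 7


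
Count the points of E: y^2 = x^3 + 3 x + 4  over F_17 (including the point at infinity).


For each x in F_17, count y with y^2 = x^3 + 3 x + 4 mod 17:
  x = 0: RHS = 4, y in [2, 15]  -> 2 point(s)
  x = 1: RHS = 8, y in [5, 12]  -> 2 point(s)
  x = 2: RHS = 1, y in [1, 16]  -> 2 point(s)
  x = 5: RHS = 8, y in [5, 12]  -> 2 point(s)
  x = 6: RHS = 0, y in [0]  -> 1 point(s)
  x = 8: RHS = 13, y in [8, 9]  -> 2 point(s)
  x = 11: RHS = 8, y in [5, 12]  -> 2 point(s)
  x = 12: RHS = 0, y in [0]  -> 1 point(s)
  x = 13: RHS = 13, y in [8, 9]  -> 2 point(s)
  x = 14: RHS = 2, y in [6, 11]  -> 2 point(s)
  x = 16: RHS = 0, y in [0]  -> 1 point(s)
Affine points: 19. Add the point at infinity: total = 20.

#E(F_17) = 20


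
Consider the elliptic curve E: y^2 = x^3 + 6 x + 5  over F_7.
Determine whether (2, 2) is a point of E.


Check whether y^2 = x^3 + 6 x + 5 (mod 7) for (x, y) = (2, 2).
LHS: y^2 = 2^2 mod 7 = 4
RHS: x^3 + 6 x + 5 = 2^3 + 6*2 + 5 mod 7 = 4
LHS = RHS

Yes, on the curve


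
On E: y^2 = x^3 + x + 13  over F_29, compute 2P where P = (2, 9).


Doubling: s = (3 x1^2 + a) / (2 y1)
s = (3*2^2 + 1) / (2*9) mod 29 = 12
x3 = s^2 - 2 x1 mod 29 = 12^2 - 2*2 = 24
y3 = s (x1 - x3) - y1 mod 29 = 12 * (2 - 24) - 9 = 17

2P = (24, 17)


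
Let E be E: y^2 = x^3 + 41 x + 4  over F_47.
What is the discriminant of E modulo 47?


4 a^3 + 27 b^2 = 4*41^3 + 27*4^2 = 275684 + 432 = 276116
Delta = -16 * (276116) = -4417856
Delta mod 47 = 3

Delta = 3 (mod 47)


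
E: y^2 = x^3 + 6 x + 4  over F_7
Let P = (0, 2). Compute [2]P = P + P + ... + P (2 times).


k = 2 = 10_2 (binary, LSB first: 01)
Double-and-add from P = (0, 2):
  bit 0 = 0: acc unchanged = O
  bit 1 = 1: acc = O + (4, 6) = (4, 6)

2P = (4, 6)


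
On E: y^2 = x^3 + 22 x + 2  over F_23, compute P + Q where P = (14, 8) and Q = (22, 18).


P != Q, so use the chord formula.
s = (y2 - y1) / (x2 - x1) = (10) / (8) mod 23 = 7
x3 = s^2 - x1 - x2 mod 23 = 7^2 - 14 - 22 = 13
y3 = s (x1 - x3) - y1 mod 23 = 7 * (14 - 13) - 8 = 22

P + Q = (13, 22)


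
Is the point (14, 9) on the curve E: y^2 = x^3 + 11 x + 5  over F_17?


Check whether y^2 = x^3 + 11 x + 5 (mod 17) for (x, y) = (14, 9).
LHS: y^2 = 9^2 mod 17 = 13
RHS: x^3 + 11 x + 5 = 14^3 + 11*14 + 5 mod 17 = 13
LHS = RHS

Yes, on the curve


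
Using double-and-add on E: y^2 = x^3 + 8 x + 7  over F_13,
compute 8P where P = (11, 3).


k = 8 = 1000_2 (binary, LSB first: 0001)
Double-and-add from P = (11, 3):
  bit 0 = 0: acc unchanged = O
  bit 1 = 0: acc unchanged = O
  bit 2 = 0: acc unchanged = O
  bit 3 = 1: acc = O + (1, 9) = (1, 9)

8P = (1, 9)


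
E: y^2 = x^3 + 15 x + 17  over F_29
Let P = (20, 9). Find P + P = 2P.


Doubling: s = (3 x1^2 + a) / (2 y1)
s = (3*20^2 + 15) / (2*9) mod 29 = 24
x3 = s^2 - 2 x1 mod 29 = 24^2 - 2*20 = 14
y3 = s (x1 - x3) - y1 mod 29 = 24 * (20 - 14) - 9 = 19

2P = (14, 19)


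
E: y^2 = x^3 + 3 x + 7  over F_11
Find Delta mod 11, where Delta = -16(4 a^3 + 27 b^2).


4 a^3 + 27 b^2 = 4*3^3 + 27*7^2 = 108 + 1323 = 1431
Delta = -16 * (1431) = -22896
Delta mod 11 = 6

Delta = 6 (mod 11)


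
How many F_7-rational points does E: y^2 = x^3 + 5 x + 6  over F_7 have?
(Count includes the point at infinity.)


For each x in F_7, count y with y^2 = x^3 + 5 x + 6 mod 7:
  x = 5: RHS = 2, y in [3, 4]  -> 2 point(s)
  x = 6: RHS = 0, y in [0]  -> 1 point(s)
Affine points: 3. Add the point at infinity: total = 4.

#E(F_7) = 4


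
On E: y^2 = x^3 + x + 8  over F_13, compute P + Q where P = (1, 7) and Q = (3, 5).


P != Q, so use the chord formula.
s = (y2 - y1) / (x2 - x1) = (11) / (2) mod 13 = 12
x3 = s^2 - x1 - x2 mod 13 = 12^2 - 1 - 3 = 10
y3 = s (x1 - x3) - y1 mod 13 = 12 * (1 - 10) - 7 = 2

P + Q = (10, 2)


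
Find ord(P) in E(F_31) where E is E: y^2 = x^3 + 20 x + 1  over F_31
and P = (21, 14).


Compute successive multiples of P until we hit O:
  1P = (21, 14)
  2P = (7, 22)
  3P = (28, 21)
  4P = (14, 24)
  5P = (5, 3)
  6P = (24, 13)
  7P = (24, 18)
  8P = (5, 28)
  ... (continuing to 13P)
  13P = O

ord(P) = 13


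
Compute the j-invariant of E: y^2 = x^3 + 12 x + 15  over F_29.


Delta = -16(4 a^3 + 27 b^2) mod 29 = 22
-1728 * (4 a)^3 = -1728 * (4*12)^3 mod 29 = 6
j = 6 * 22^(-1) mod 29 = 24

j = 24 (mod 29)


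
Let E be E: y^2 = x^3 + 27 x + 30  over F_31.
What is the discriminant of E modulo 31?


4 a^3 + 27 b^2 = 4*27^3 + 27*30^2 = 78732 + 24300 = 103032
Delta = -16 * (103032) = -1648512
Delta mod 31 = 6

Delta = 6 (mod 31)


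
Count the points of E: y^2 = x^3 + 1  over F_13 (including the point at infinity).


For each x in F_13, count y with y^2 = x^3 + 0 x + 1 mod 13:
  x = 0: RHS = 1, y in [1, 12]  -> 2 point(s)
  x = 2: RHS = 9, y in [3, 10]  -> 2 point(s)
  x = 4: RHS = 0, y in [0]  -> 1 point(s)
  x = 5: RHS = 9, y in [3, 10]  -> 2 point(s)
  x = 6: RHS = 9, y in [3, 10]  -> 2 point(s)
  x = 10: RHS = 0, y in [0]  -> 1 point(s)
  x = 12: RHS = 0, y in [0]  -> 1 point(s)
Affine points: 11. Add the point at infinity: total = 12.

#E(F_13) = 12


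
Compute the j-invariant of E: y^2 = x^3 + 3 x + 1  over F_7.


Delta = -16(4 a^3 + 27 b^2) mod 7 = 3
-1728 * (4 a)^3 = -1728 * (4*3)^3 mod 7 = 6
j = 6 * 3^(-1) mod 7 = 2

j = 2 (mod 7)


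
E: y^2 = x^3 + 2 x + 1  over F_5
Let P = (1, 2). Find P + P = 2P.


Doubling: s = (3 x1^2 + a) / (2 y1)
s = (3*1^2 + 2) / (2*2) mod 5 = 0
x3 = s^2 - 2 x1 mod 5 = 0^2 - 2*1 = 3
y3 = s (x1 - x3) - y1 mod 5 = 0 * (1 - 3) - 2 = 3

2P = (3, 3)


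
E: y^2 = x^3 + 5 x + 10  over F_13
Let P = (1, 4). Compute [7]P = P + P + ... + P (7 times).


k = 7 = 111_2 (binary, LSB first: 111)
Double-and-add from P = (1, 4):
  bit 0 = 1: acc = O + (1, 4) = (1, 4)
  bit 1 = 1: acc = (1, 4) + (12, 11) = (9, 11)
  bit 2 = 1: acc = (9, 11) + (6, 3) = (8, 9)

7P = (8, 9)


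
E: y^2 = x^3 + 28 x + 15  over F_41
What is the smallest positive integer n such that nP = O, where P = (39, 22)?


Compute successive multiples of P until we hit O:
  1P = (39, 22)
  2P = (36, 18)
  3P = (27, 35)
  4P = (26, 22)
  5P = (17, 19)
  6P = (30, 37)
  7P = (34, 38)
  8P = (34, 3)
  ... (continuing to 15P)
  15P = O

ord(P) = 15


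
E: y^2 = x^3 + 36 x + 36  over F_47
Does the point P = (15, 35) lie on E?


Check whether y^2 = x^3 + 36 x + 36 (mod 47) for (x, y) = (15, 35).
LHS: y^2 = 35^2 mod 47 = 3
RHS: x^3 + 36 x + 36 = 15^3 + 36*15 + 36 mod 47 = 3
LHS = RHS

Yes, on the curve


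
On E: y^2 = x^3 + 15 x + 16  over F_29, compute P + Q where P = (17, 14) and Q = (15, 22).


P != Q, so use the chord formula.
s = (y2 - y1) / (x2 - x1) = (8) / (27) mod 29 = 25
x3 = s^2 - x1 - x2 mod 29 = 25^2 - 17 - 15 = 13
y3 = s (x1 - x3) - y1 mod 29 = 25 * (17 - 13) - 14 = 28

P + Q = (13, 28)


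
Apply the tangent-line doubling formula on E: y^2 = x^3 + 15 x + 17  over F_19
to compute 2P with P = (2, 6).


Doubling: s = (3 x1^2 + a) / (2 y1)
s = (3*2^2 + 15) / (2*6) mod 19 = 7
x3 = s^2 - 2 x1 mod 19 = 7^2 - 2*2 = 7
y3 = s (x1 - x3) - y1 mod 19 = 7 * (2 - 7) - 6 = 16

2P = (7, 16)


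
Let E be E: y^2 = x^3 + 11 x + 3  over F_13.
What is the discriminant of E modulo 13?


4 a^3 + 27 b^2 = 4*11^3 + 27*3^2 = 5324 + 243 = 5567
Delta = -16 * (5567) = -89072
Delta mod 13 = 4

Delta = 4 (mod 13)


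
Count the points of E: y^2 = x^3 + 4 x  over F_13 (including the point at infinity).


For each x in F_13, count y with y^2 = x^3 + 4 x + 0 mod 13:
  x = 0: RHS = 0, y in [0]  -> 1 point(s)
  x = 2: RHS = 3, y in [4, 9]  -> 2 point(s)
  x = 3: RHS = 0, y in [0]  -> 1 point(s)
  x = 10: RHS = 0, y in [0]  -> 1 point(s)
  x = 11: RHS = 10, y in [6, 7]  -> 2 point(s)
Affine points: 7. Add the point at infinity: total = 8.

#E(F_13) = 8


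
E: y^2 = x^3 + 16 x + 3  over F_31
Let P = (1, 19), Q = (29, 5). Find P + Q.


P != Q, so use the chord formula.
s = (y2 - y1) / (x2 - x1) = (17) / (28) mod 31 = 15
x3 = s^2 - x1 - x2 mod 31 = 15^2 - 1 - 29 = 9
y3 = s (x1 - x3) - y1 mod 31 = 15 * (1 - 9) - 19 = 16

P + Q = (9, 16)


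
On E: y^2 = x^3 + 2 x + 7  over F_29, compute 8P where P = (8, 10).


k = 8 = 1000_2 (binary, LSB first: 0001)
Double-and-add from P = (8, 10):
  bit 0 = 0: acc unchanged = O
  bit 1 = 0: acc unchanged = O
  bit 2 = 0: acc unchanged = O
  bit 3 = 1: acc = O + (14, 16) = (14, 16)

8P = (14, 16)


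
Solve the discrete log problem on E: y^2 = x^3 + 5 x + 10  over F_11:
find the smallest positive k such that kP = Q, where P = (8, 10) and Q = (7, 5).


Enumerate multiples of P until we hit Q = (7, 5):
  1P = (8, 10)
  2P = (9, 6)
  3P = (10, 9)
  4P = (7, 6)
  5P = (1, 7)
  6P = (6, 5)
  7P = (6, 6)
  8P = (1, 4)
  9P = (7, 5)
Match found at i = 9.

k = 9


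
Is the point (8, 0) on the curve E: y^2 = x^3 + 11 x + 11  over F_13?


Check whether y^2 = x^3 + 11 x + 11 (mod 13) for (x, y) = (8, 0).
LHS: y^2 = 0^2 mod 13 = 0
RHS: x^3 + 11 x + 11 = 8^3 + 11*8 + 11 mod 13 = 0
LHS = RHS

Yes, on the curve


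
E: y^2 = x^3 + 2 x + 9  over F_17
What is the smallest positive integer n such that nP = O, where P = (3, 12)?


Compute successive multiples of P until we hit O:
  1P = (3, 12)
  2P = (7, 3)
  3P = (11, 6)
  4P = (11, 11)
  5P = (7, 14)
  6P = (3, 5)
  7P = O

ord(P) = 7


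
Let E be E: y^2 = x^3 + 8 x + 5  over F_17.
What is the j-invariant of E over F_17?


Delta = -16(4 a^3 + 27 b^2) mod 17 = 3
-1728 * (4 a)^3 = -1728 * (4*8)^3 mod 17 = 3
j = 3 * 3^(-1) mod 17 = 1

j = 1 (mod 17)


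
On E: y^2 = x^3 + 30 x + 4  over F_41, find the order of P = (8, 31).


Compute successive multiples of P until we hit O:
  1P = (8, 31)
  2P = (33, 21)
  3P = (10, 19)
  4P = (18, 29)
  5P = (38, 16)
  6P = (26, 19)
  7P = (12, 40)
  8P = (3, 11)
  ... (continuing to 24P)
  24P = O

ord(P) = 24


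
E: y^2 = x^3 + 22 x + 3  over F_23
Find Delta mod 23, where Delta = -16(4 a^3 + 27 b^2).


4 a^3 + 27 b^2 = 4*22^3 + 27*3^2 = 42592 + 243 = 42835
Delta = -16 * (42835) = -685360
Delta mod 23 = 17

Delta = 17 (mod 23)


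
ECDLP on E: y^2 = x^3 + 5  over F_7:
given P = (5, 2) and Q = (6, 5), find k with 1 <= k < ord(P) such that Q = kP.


Enumerate multiples of P until we hit Q = (6, 5):
  1P = (5, 2)
  2P = (6, 2)
  3P = (3, 5)
  4P = (3, 2)
  5P = (6, 5)
Match found at i = 5.

k = 5


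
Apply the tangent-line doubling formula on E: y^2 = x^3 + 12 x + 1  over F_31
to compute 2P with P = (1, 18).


Doubling: s = (3 x1^2 + a) / (2 y1)
s = (3*1^2 + 12) / (2*18) mod 31 = 3
x3 = s^2 - 2 x1 mod 31 = 3^2 - 2*1 = 7
y3 = s (x1 - x3) - y1 mod 31 = 3 * (1 - 7) - 18 = 26

2P = (7, 26)


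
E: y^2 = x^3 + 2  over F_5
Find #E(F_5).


For each x in F_5, count y with y^2 = x^3 + 0 x + 2 mod 5:
  x = 2: RHS = 0, y in [0]  -> 1 point(s)
  x = 3: RHS = 4, y in [2, 3]  -> 2 point(s)
  x = 4: RHS = 1, y in [1, 4]  -> 2 point(s)
Affine points: 5. Add the point at infinity: total = 6.

#E(F_5) = 6


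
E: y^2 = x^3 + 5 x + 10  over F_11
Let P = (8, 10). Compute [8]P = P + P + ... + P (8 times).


k = 8 = 1000_2 (binary, LSB first: 0001)
Double-and-add from P = (8, 10):
  bit 0 = 0: acc unchanged = O
  bit 1 = 0: acc unchanged = O
  bit 2 = 0: acc unchanged = O
  bit 3 = 1: acc = O + (1, 4) = (1, 4)

8P = (1, 4)


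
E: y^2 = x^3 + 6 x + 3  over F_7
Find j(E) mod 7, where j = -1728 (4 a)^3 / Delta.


Delta = -16(4 a^3 + 27 b^2) mod 7 = 5
-1728 * (4 a)^3 = -1728 * (4*6)^3 mod 7 = 6
j = 6 * 5^(-1) mod 7 = 4

j = 4 (mod 7)


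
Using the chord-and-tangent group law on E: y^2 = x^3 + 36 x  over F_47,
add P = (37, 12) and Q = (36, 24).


P != Q, so use the chord formula.
s = (y2 - y1) / (x2 - x1) = (12) / (46) mod 47 = 35
x3 = s^2 - x1 - x2 mod 47 = 35^2 - 37 - 36 = 24
y3 = s (x1 - x3) - y1 mod 47 = 35 * (37 - 24) - 12 = 20

P + Q = (24, 20)


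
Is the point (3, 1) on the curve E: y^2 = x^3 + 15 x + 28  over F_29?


Check whether y^2 = x^3 + 15 x + 28 (mod 29) for (x, y) = (3, 1).
LHS: y^2 = 1^2 mod 29 = 1
RHS: x^3 + 15 x + 28 = 3^3 + 15*3 + 28 mod 29 = 13
LHS != RHS

No, not on the curve


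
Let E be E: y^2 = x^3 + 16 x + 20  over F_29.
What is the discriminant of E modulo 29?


4 a^3 + 27 b^2 = 4*16^3 + 27*20^2 = 16384 + 10800 = 27184
Delta = -16 * (27184) = -434944
Delta mod 29 = 27

Delta = 27 (mod 29)


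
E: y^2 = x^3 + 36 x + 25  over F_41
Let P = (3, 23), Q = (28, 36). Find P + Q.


P != Q, so use the chord formula.
s = (y2 - y1) / (x2 - x1) = (13) / (25) mod 41 = 12
x3 = s^2 - x1 - x2 mod 41 = 12^2 - 3 - 28 = 31
y3 = s (x1 - x3) - y1 mod 41 = 12 * (3 - 31) - 23 = 10

P + Q = (31, 10)


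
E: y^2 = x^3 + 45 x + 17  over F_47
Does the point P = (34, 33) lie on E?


Check whether y^2 = x^3 + 45 x + 17 (mod 47) for (x, y) = (34, 33).
LHS: y^2 = 33^2 mod 47 = 8
RHS: x^3 + 45 x + 17 = 34^3 + 45*34 + 17 mod 47 = 8
LHS = RHS

Yes, on the curve


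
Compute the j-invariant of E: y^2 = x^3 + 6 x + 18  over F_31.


Delta = -16(4 a^3 + 27 b^2) mod 31 = 30
-1728 * (4 a)^3 = -1728 * (4*6)^3 mod 31 = 15
j = 15 * 30^(-1) mod 31 = 16

j = 16 (mod 31)


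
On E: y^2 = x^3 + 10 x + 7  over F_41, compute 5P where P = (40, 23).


k = 5 = 101_2 (binary, LSB first: 101)
Double-and-add from P = (40, 23):
  bit 0 = 1: acc = O + (40, 23) = (40, 23)
  bit 1 = 0: acc unchanged = (40, 23)
  bit 2 = 1: acc = (40, 23) + (30, 1) = (7, 25)

5P = (7, 25)


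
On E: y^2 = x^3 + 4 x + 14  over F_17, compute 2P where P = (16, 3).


Doubling: s = (3 x1^2 + a) / (2 y1)
s = (3*16^2 + 4) / (2*3) mod 17 = 4
x3 = s^2 - 2 x1 mod 17 = 4^2 - 2*16 = 1
y3 = s (x1 - x3) - y1 mod 17 = 4 * (16 - 1) - 3 = 6

2P = (1, 6)


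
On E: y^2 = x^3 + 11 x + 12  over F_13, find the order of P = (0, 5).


Compute successive multiples of P until we hit O:
  1P = (0, 5)
  2P = (12, 0)
  3P = (0, 8)
  4P = O

ord(P) = 4


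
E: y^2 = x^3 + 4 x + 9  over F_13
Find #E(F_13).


For each x in F_13, count y with y^2 = x^3 + 4 x + 9 mod 13:
  x = 0: RHS = 9, y in [3, 10]  -> 2 point(s)
  x = 1: RHS = 1, y in [1, 12]  -> 2 point(s)
  x = 2: RHS = 12, y in [5, 8]  -> 2 point(s)
  x = 3: RHS = 9, y in [3, 10]  -> 2 point(s)
  x = 7: RHS = 3, y in [4, 9]  -> 2 point(s)
  x = 10: RHS = 9, y in [3, 10]  -> 2 point(s)
  x = 12: RHS = 4, y in [2, 11]  -> 2 point(s)
Affine points: 14. Add the point at infinity: total = 15.

#E(F_13) = 15


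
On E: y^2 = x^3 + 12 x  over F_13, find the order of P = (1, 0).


Compute successive multiples of P until we hit O:
  1P = (1, 0)
  2P = O

ord(P) = 2


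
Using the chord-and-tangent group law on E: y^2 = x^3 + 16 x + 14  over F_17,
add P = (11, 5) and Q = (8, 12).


P != Q, so use the chord formula.
s = (y2 - y1) / (x2 - x1) = (7) / (14) mod 17 = 9
x3 = s^2 - x1 - x2 mod 17 = 9^2 - 11 - 8 = 11
y3 = s (x1 - x3) - y1 mod 17 = 9 * (11 - 11) - 5 = 12

P + Q = (11, 12)


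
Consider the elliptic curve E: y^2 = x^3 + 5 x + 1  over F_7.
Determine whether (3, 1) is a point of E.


Check whether y^2 = x^3 + 5 x + 1 (mod 7) for (x, y) = (3, 1).
LHS: y^2 = 1^2 mod 7 = 1
RHS: x^3 + 5 x + 1 = 3^3 + 5*3 + 1 mod 7 = 1
LHS = RHS

Yes, on the curve


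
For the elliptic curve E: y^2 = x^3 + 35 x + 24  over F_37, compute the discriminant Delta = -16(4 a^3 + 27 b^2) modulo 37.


4 a^3 + 27 b^2 = 4*35^3 + 27*24^2 = 171500 + 15552 = 187052
Delta = -16 * (187052) = -2992832
Delta mod 37 = 24

Delta = 24 (mod 37)


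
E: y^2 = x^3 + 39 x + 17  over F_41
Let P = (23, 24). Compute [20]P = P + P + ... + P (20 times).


k = 20 = 10100_2 (binary, LSB first: 00101)
Double-and-add from P = (23, 24):
  bit 0 = 0: acc unchanged = O
  bit 1 = 0: acc unchanged = O
  bit 2 = 1: acc = O + (6, 4) = (6, 4)
  bit 3 = 0: acc unchanged = (6, 4)
  bit 4 = 1: acc = (6, 4) + (31, 12) = (35, 31)

20P = (35, 31)


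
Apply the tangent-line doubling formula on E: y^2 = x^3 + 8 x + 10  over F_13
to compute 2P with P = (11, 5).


Doubling: s = (3 x1^2 + a) / (2 y1)
s = (3*11^2 + 8) / (2*5) mod 13 = 2
x3 = s^2 - 2 x1 mod 13 = 2^2 - 2*11 = 8
y3 = s (x1 - x3) - y1 mod 13 = 2 * (11 - 8) - 5 = 1

2P = (8, 1)


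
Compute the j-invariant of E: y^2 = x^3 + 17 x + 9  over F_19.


Delta = -16(4 a^3 + 27 b^2) mod 19 = 5
-1728 * (4 a)^3 = -1728 * (4*17)^3 mod 19 = 1
j = 1 * 5^(-1) mod 19 = 4

j = 4 (mod 19)


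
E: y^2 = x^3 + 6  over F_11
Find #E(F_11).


For each x in F_11, count y with y^2 = x^3 + 0 x + 6 mod 11:
  x = 2: RHS = 3, y in [5, 6]  -> 2 point(s)
  x = 3: RHS = 0, y in [0]  -> 1 point(s)
  x = 4: RHS = 4, y in [2, 9]  -> 2 point(s)
  x = 8: RHS = 1, y in [1, 10]  -> 2 point(s)
  x = 9: RHS = 9, y in [3, 8]  -> 2 point(s)
  x = 10: RHS = 5, y in [4, 7]  -> 2 point(s)
Affine points: 11. Add the point at infinity: total = 12.

#E(F_11) = 12


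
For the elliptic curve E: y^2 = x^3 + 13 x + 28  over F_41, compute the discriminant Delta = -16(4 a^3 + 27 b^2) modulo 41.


4 a^3 + 27 b^2 = 4*13^3 + 27*28^2 = 8788 + 21168 = 29956
Delta = -16 * (29956) = -479296
Delta mod 41 = 35

Delta = 35 (mod 41)


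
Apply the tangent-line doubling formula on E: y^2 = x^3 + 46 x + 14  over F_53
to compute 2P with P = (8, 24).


Doubling: s = (3 x1^2 + a) / (2 y1)
s = (3*8^2 + 46) / (2*24) mod 53 = 16
x3 = s^2 - 2 x1 mod 53 = 16^2 - 2*8 = 28
y3 = s (x1 - x3) - y1 mod 53 = 16 * (8 - 28) - 24 = 27

2P = (28, 27)


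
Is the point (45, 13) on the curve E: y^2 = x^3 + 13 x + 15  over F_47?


Check whether y^2 = x^3 + 13 x + 15 (mod 47) for (x, y) = (45, 13).
LHS: y^2 = 13^2 mod 47 = 28
RHS: x^3 + 13 x + 15 = 45^3 + 13*45 + 15 mod 47 = 28
LHS = RHS

Yes, on the curve


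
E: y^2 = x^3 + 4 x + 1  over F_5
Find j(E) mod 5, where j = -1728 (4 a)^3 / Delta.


Delta = -16(4 a^3 + 27 b^2) mod 5 = 2
-1728 * (4 a)^3 = -1728 * (4*4)^3 mod 5 = 2
j = 2 * 2^(-1) mod 5 = 1

j = 1 (mod 5)


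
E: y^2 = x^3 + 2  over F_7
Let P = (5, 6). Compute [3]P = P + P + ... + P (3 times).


k = 3 = 11_2 (binary, LSB first: 11)
Double-and-add from P = (5, 6):
  bit 0 = 1: acc = O + (5, 6) = (5, 6)
  bit 1 = 1: acc = (5, 6) + (5, 1) = O

3P = O


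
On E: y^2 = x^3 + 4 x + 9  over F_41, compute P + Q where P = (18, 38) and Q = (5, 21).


P != Q, so use the chord formula.
s = (y2 - y1) / (x2 - x1) = (24) / (28) mod 41 = 36
x3 = s^2 - x1 - x2 mod 41 = 36^2 - 18 - 5 = 2
y3 = s (x1 - x3) - y1 mod 41 = 36 * (18 - 2) - 38 = 5

P + Q = (2, 5)


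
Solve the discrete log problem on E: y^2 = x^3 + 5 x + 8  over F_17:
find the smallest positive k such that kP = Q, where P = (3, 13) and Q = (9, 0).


Enumerate multiples of P until we hit Q = (9, 0):
  1P = (3, 13)
  2P = (10, 15)
  3P = (2, 14)
  4P = (13, 14)
  5P = (9, 0)
Match found at i = 5.

k = 5


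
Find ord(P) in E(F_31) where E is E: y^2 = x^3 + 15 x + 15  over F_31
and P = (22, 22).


Compute successive multiples of P until we hit O:
  1P = (22, 22)
  2P = (3, 26)
  3P = (13, 12)
  4P = (29, 15)
  5P = (12, 30)
  6P = (15, 22)
  7P = (25, 9)
  8P = (20, 21)
  ... (continuing to 28P)
  28P = O

ord(P) = 28


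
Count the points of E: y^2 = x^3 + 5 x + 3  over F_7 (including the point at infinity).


For each x in F_7, count y with y^2 = x^3 + 5 x + 3 mod 7:
  x = 1: RHS = 2, y in [3, 4]  -> 2 point(s)
  x = 2: RHS = 0, y in [0]  -> 1 point(s)
  x = 6: RHS = 4, y in [2, 5]  -> 2 point(s)
Affine points: 5. Add the point at infinity: total = 6.

#E(F_7) = 6


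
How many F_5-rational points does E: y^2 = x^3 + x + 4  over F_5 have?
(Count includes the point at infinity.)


For each x in F_5, count y with y^2 = x^3 + 1 x + 4 mod 5:
  x = 0: RHS = 4, y in [2, 3]  -> 2 point(s)
  x = 1: RHS = 1, y in [1, 4]  -> 2 point(s)
  x = 2: RHS = 4, y in [2, 3]  -> 2 point(s)
  x = 3: RHS = 4, y in [2, 3]  -> 2 point(s)
Affine points: 8. Add the point at infinity: total = 9.

#E(F_5) = 9


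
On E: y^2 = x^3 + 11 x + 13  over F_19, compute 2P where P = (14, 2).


Doubling: s = (3 x1^2 + a) / (2 y1)
s = (3*14^2 + 11) / (2*2) mod 19 = 12
x3 = s^2 - 2 x1 mod 19 = 12^2 - 2*14 = 2
y3 = s (x1 - x3) - y1 mod 19 = 12 * (14 - 2) - 2 = 9

2P = (2, 9)


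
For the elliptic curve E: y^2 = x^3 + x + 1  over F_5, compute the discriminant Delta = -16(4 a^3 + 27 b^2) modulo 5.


4 a^3 + 27 b^2 = 4*1^3 + 27*1^2 = 4 + 27 = 31
Delta = -16 * (31) = -496
Delta mod 5 = 4

Delta = 4 (mod 5)


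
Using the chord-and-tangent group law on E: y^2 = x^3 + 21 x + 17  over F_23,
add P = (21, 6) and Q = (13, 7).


P != Q, so use the chord formula.
s = (y2 - y1) / (x2 - x1) = (1) / (15) mod 23 = 20
x3 = s^2 - x1 - x2 mod 23 = 20^2 - 21 - 13 = 21
y3 = s (x1 - x3) - y1 mod 23 = 20 * (21 - 21) - 6 = 17

P + Q = (21, 17)


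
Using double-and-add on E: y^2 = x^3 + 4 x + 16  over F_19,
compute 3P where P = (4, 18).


k = 3 = 11_2 (binary, LSB first: 11)
Double-and-add from P = (4, 18):
  bit 0 = 1: acc = O + (4, 18) = (4, 18)
  bit 1 = 1: acc = (4, 18) + (3, 13) = (18, 7)

3P = (18, 7)


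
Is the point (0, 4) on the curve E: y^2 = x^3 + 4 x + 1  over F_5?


Check whether y^2 = x^3 + 4 x + 1 (mod 5) for (x, y) = (0, 4).
LHS: y^2 = 4^2 mod 5 = 1
RHS: x^3 + 4 x + 1 = 0^3 + 4*0 + 1 mod 5 = 1
LHS = RHS

Yes, on the curve


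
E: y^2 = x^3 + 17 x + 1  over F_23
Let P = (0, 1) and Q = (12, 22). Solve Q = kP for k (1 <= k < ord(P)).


Enumerate multiples of P until we hit Q = (12, 22):
  1P = (0, 1)
  2P = (9, 3)
  3P = (22, 12)
  4P = (7, 7)
  5P = (5, 21)
  6P = (11, 1)
  7P = (12, 22)
Match found at i = 7.

k = 7


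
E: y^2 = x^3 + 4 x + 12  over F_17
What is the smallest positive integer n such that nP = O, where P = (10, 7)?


Compute successive multiples of P until we hit O:
  1P = (10, 7)
  2P = (5, 2)
  3P = (3, 0)
  4P = (5, 15)
  5P = (10, 10)
  6P = O

ord(P) = 6


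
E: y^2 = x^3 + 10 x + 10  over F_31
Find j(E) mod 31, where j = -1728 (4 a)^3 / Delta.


Delta = -16(4 a^3 + 27 b^2) mod 31 = 29
-1728 * (4 a)^3 = -1728 * (4*10)^3 mod 31 = 4
j = 4 * 29^(-1) mod 31 = 29

j = 29 (mod 31)


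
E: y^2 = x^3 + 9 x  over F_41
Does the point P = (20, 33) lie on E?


Check whether y^2 = x^3 + 9 x + 0 (mod 41) for (x, y) = (20, 33).
LHS: y^2 = 33^2 mod 41 = 23
RHS: x^3 + 9 x + 0 = 20^3 + 9*20 + 0 mod 41 = 21
LHS != RHS

No, not on the curve


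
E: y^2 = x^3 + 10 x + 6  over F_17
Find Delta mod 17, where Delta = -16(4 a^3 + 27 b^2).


4 a^3 + 27 b^2 = 4*10^3 + 27*6^2 = 4000 + 972 = 4972
Delta = -16 * (4972) = -79552
Delta mod 17 = 8

Delta = 8 (mod 17)


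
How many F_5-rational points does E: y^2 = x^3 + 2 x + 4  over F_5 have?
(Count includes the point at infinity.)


For each x in F_5, count y with y^2 = x^3 + 2 x + 4 mod 5:
  x = 0: RHS = 4, y in [2, 3]  -> 2 point(s)
  x = 2: RHS = 1, y in [1, 4]  -> 2 point(s)
  x = 4: RHS = 1, y in [1, 4]  -> 2 point(s)
Affine points: 6. Add the point at infinity: total = 7.

#E(F_5) = 7


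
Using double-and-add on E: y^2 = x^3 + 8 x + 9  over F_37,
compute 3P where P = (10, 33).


k = 3 = 11_2 (binary, LSB first: 11)
Double-and-add from P = (10, 33):
  bit 0 = 1: acc = O + (10, 33) = (10, 33)
  bit 1 = 1: acc = (10, 33) + (10, 4) = O

3P = O


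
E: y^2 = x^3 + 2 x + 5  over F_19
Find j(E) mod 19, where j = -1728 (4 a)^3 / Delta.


Delta = -16(4 a^3 + 27 b^2) mod 19 = 12
-1728 * (4 a)^3 = -1728 * (4*2)^3 mod 19 = 18
j = 18 * 12^(-1) mod 19 = 11

j = 11 (mod 19)


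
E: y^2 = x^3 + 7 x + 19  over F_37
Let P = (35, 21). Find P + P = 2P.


Doubling: s = (3 x1^2 + a) / (2 y1)
s = (3*35^2 + 7) / (2*21) mod 37 = 26
x3 = s^2 - 2 x1 mod 37 = 26^2 - 2*35 = 14
y3 = s (x1 - x3) - y1 mod 37 = 26 * (35 - 14) - 21 = 7

2P = (14, 7)


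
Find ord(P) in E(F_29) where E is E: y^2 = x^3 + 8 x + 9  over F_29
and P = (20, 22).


Compute successive multiples of P until we hit O:
  1P = (20, 22)
  2P = (12, 21)
  3P = (2, 2)
  4P = (0, 26)
  5P = (16, 12)
  6P = (21, 19)
  7P = (26, 25)
  8P = (5, 0)
  ... (continuing to 16P)
  16P = O

ord(P) = 16


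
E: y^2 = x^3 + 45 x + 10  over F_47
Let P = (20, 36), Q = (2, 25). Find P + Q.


P != Q, so use the chord formula.
s = (y2 - y1) / (x2 - x1) = (36) / (29) mod 47 = 45
x3 = s^2 - x1 - x2 mod 47 = 45^2 - 20 - 2 = 29
y3 = s (x1 - x3) - y1 mod 47 = 45 * (20 - 29) - 36 = 29

P + Q = (29, 29)


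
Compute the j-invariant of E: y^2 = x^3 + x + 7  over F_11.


Delta = -16(4 a^3 + 27 b^2) mod 11 = 9
-1728 * (4 a)^3 = -1728 * (4*1)^3 mod 11 = 2
j = 2 * 9^(-1) mod 11 = 10

j = 10 (mod 11)


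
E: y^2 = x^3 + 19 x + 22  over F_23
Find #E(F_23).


For each x in F_23, count y with y^2 = x^3 + 19 x + 22 mod 23:
  x = 4: RHS = 1, y in [1, 22]  -> 2 point(s)
  x = 5: RHS = 12, y in [9, 14]  -> 2 point(s)
  x = 9: RHS = 2, y in [5, 18]  -> 2 point(s)
  x = 10: RHS = 16, y in [4, 19]  -> 2 point(s)
  x = 12: RHS = 0, y in [0]  -> 1 point(s)
  x = 15: RHS = 2, y in [5, 18]  -> 2 point(s)
  x = 16: RHS = 6, y in [11, 12]  -> 2 point(s)
  x = 18: RHS = 9, y in [3, 20]  -> 2 point(s)
  x = 22: RHS = 2, y in [5, 18]  -> 2 point(s)
Affine points: 17. Add the point at infinity: total = 18.

#E(F_23) = 18


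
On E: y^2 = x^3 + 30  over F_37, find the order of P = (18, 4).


Compute successive multiples of P until we hit O:
  1P = (18, 4)
  2P = (28, 2)
  3P = (31, 6)
  4P = (34, 22)
  5P = (25, 2)
  6P = (19, 28)
  7P = (21, 35)
  8P = (2, 1)
  ... (continuing to 39P)
  39P = O

ord(P) = 39


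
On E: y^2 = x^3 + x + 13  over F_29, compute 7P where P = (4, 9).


k = 7 = 111_2 (binary, LSB first: 111)
Double-and-add from P = (4, 9):
  bit 0 = 1: acc = O + (4, 9) = (4, 9)
  bit 1 = 1: acc = (4, 9) + (14, 25) = (24, 17)
  bit 2 = 1: acc = (24, 17) + (0, 10) = (0, 19)

7P = (0, 19)


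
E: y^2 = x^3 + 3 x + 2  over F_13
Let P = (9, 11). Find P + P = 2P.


Doubling: s = (3 x1^2 + a) / (2 y1)
s = (3*9^2 + 3) / (2*11) mod 13 = 10
x3 = s^2 - 2 x1 mod 13 = 10^2 - 2*9 = 4
y3 = s (x1 - x3) - y1 mod 13 = 10 * (9 - 4) - 11 = 0

2P = (4, 0)


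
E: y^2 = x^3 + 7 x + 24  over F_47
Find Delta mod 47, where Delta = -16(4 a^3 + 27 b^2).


4 a^3 + 27 b^2 = 4*7^3 + 27*24^2 = 1372 + 15552 = 16924
Delta = -16 * (16924) = -270784
Delta mod 47 = 30

Delta = 30 (mod 47)


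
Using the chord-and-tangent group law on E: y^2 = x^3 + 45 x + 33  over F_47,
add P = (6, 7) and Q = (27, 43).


P != Q, so use the chord formula.
s = (y2 - y1) / (x2 - x1) = (36) / (21) mod 47 = 42
x3 = s^2 - x1 - x2 mod 47 = 42^2 - 6 - 27 = 39
y3 = s (x1 - x3) - y1 mod 47 = 42 * (6 - 39) - 7 = 17

P + Q = (39, 17)


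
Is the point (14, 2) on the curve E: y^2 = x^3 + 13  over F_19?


Check whether y^2 = x^3 + 0 x + 13 (mod 19) for (x, y) = (14, 2).
LHS: y^2 = 2^2 mod 19 = 4
RHS: x^3 + 0 x + 13 = 14^3 + 0*14 + 13 mod 19 = 2
LHS != RHS

No, not on the curve


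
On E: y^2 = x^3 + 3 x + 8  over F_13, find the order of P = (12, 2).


Compute successive multiples of P until we hit O:
  1P = (12, 2)
  2P = (1, 8)
  3P = (9, 7)
  4P = (2, 3)
  5P = (2, 10)
  6P = (9, 6)
  7P = (1, 5)
  8P = (12, 11)
  ... (continuing to 9P)
  9P = O

ord(P) = 9


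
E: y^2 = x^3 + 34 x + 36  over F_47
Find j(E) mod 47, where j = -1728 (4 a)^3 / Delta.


Delta = -16(4 a^3 + 27 b^2) mod 47 = 23
-1728 * (4 a)^3 = -1728 * (4*34)^3 mod 47 = 35
j = 35 * 23^(-1) mod 47 = 24

j = 24 (mod 47)


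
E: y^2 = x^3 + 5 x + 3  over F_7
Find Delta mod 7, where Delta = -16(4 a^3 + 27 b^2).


4 a^3 + 27 b^2 = 4*5^3 + 27*3^2 = 500 + 243 = 743
Delta = -16 * (743) = -11888
Delta mod 7 = 5

Delta = 5 (mod 7)


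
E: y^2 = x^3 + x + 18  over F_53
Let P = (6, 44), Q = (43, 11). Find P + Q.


P != Q, so use the chord formula.
s = (y2 - y1) / (x2 - x1) = (20) / (37) mod 53 = 12
x3 = s^2 - x1 - x2 mod 53 = 12^2 - 6 - 43 = 42
y3 = s (x1 - x3) - y1 mod 53 = 12 * (6 - 42) - 44 = 1

P + Q = (42, 1)


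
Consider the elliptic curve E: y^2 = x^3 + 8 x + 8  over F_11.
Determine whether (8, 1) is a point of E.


Check whether y^2 = x^3 + 8 x + 8 (mod 11) for (x, y) = (8, 1).
LHS: y^2 = 1^2 mod 11 = 1
RHS: x^3 + 8 x + 8 = 8^3 + 8*8 + 8 mod 11 = 1
LHS = RHS

Yes, on the curve


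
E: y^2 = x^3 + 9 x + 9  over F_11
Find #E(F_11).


For each x in F_11, count y with y^2 = x^3 + 9 x + 9 mod 11:
  x = 0: RHS = 9, y in [3, 8]  -> 2 point(s)
  x = 5: RHS = 3, y in [5, 6]  -> 2 point(s)
  x = 6: RHS = 4, y in [2, 9]  -> 2 point(s)
  x = 9: RHS = 5, y in [4, 7]  -> 2 point(s)
Affine points: 8. Add the point at infinity: total = 9.

#E(F_11) = 9


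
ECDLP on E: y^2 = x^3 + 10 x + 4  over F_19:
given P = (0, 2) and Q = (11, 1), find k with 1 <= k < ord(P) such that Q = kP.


Enumerate multiples of P until we hit Q = (11, 1):
  1P = (0, 2)
  2P = (11, 18)
  3P = (12, 3)
  4P = (14, 0)
  5P = (12, 16)
  6P = (11, 1)
Match found at i = 6.

k = 6


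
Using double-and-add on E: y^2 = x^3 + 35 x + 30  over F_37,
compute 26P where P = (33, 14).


k = 26 = 11010_2 (binary, LSB first: 01011)
Double-and-add from P = (33, 14):
  bit 0 = 0: acc unchanged = O
  bit 1 = 1: acc = O + (9, 36) = (9, 36)
  bit 2 = 0: acc unchanged = (9, 36)
  bit 3 = 1: acc = (9, 36) + (25, 19) = (30, 21)
  bit 4 = 1: acc = (30, 21) + (35, 10) = (2, 21)

26P = (2, 21)


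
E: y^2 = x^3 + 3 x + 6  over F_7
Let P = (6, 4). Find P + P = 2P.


Doubling: s = (3 x1^2 + a) / (2 y1)
s = (3*6^2 + 3) / (2*4) mod 7 = 6
x3 = s^2 - 2 x1 mod 7 = 6^2 - 2*6 = 3
y3 = s (x1 - x3) - y1 mod 7 = 6 * (6 - 3) - 4 = 0

2P = (3, 0)


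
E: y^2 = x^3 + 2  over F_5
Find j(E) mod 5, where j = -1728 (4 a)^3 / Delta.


Delta = -16(4 a^3 + 27 b^2) mod 5 = 2
-1728 * (4 a)^3 = -1728 * (4*0)^3 mod 5 = 0
j = 0 * 2^(-1) mod 5 = 0

j = 0 (mod 5)


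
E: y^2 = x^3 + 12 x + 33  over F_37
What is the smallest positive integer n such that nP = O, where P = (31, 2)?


Compute successive multiples of P until we hit O:
  1P = (31, 2)
  2P = (24, 23)
  3P = (28, 26)
  4P = (5, 12)
  5P = (11, 33)
  6P = (11, 4)
  7P = (5, 25)
  8P = (28, 11)
  ... (continuing to 11P)
  11P = O

ord(P) = 11


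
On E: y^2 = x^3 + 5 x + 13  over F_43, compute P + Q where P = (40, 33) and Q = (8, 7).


P != Q, so use the chord formula.
s = (y2 - y1) / (x2 - x1) = (17) / (11) mod 43 = 25
x3 = s^2 - x1 - x2 mod 43 = 25^2 - 40 - 8 = 18
y3 = s (x1 - x3) - y1 mod 43 = 25 * (40 - 18) - 33 = 1

P + Q = (18, 1)


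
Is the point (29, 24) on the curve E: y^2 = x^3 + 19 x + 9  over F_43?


Check whether y^2 = x^3 + 19 x + 9 (mod 43) for (x, y) = (29, 24).
LHS: y^2 = 24^2 mod 43 = 17
RHS: x^3 + 19 x + 9 = 29^3 + 19*29 + 9 mod 43 = 9
LHS != RHS

No, not on the curve
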